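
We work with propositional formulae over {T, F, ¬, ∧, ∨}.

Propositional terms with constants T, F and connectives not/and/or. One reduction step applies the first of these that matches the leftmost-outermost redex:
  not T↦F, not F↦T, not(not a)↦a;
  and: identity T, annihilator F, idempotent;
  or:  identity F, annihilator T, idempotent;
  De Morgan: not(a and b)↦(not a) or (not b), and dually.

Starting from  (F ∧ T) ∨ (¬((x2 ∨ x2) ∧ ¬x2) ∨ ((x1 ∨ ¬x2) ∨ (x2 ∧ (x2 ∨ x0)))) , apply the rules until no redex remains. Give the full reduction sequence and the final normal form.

  start: (F ∧ T) ∨ (¬((x2 ∨ x2) ∧ ¬x2) ∨ ((x1 ∨ ¬x2) ∨ (x2 ∧ (x2 ∨ x0))))
  [1] F ∨ (¬((x2 ∨ x2) ∧ ¬x2) ∨ ((x1 ∨ ¬x2) ∨ (x2 ∧ (x2 ∨ x0))))
  [2] ¬((x2 ∨ x2) ∧ ¬x2) ∨ ((x1 ∨ ¬x2) ∨ (x2 ∧ (x2 ∨ x0)))
  [3] (¬(x2 ∨ x2) ∨ ¬¬x2) ∨ ((x1 ∨ ¬x2) ∨ (x2 ∧ (x2 ∨ x0)))
  [4] ((¬x2 ∧ ¬x2) ∨ ¬¬x2) ∨ ((x1 ∨ ¬x2) ∨ (x2 ∧ (x2 ∨ x0)))
  [5] (¬x2 ∨ ¬¬x2) ∨ ((x1 ∨ ¬x2) ∨ (x2 ∧ (x2 ∨ x0)))
  [6] (¬x2 ∨ x2) ∨ ((x1 ∨ ¬x2) ∨ (x2 ∧ (x2 ∨ x0)))

Answer: normal form = (¬x2 ∨ x2) ∨ ((x1 ∨ ¬x2) ∨ (x2 ∧ (x2 ∨ x0)))  (in 6 steps)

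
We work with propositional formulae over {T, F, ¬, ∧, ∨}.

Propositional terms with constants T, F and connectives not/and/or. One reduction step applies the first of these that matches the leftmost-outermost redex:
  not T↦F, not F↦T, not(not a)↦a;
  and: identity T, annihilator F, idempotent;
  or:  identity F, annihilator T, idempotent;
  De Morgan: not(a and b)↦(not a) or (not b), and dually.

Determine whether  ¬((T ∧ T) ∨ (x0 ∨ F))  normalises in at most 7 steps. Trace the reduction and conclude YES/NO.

Answer: YES — reaches normal form F in 5 ≤ 7 steps

Reduction:
  start: ¬((T ∧ T) ∨ (x0 ∨ F))
  step 1: ¬(T ∧ T) ∧ ¬(x0 ∨ F)
  step 2: (¬T ∨ ¬T) ∧ ¬(x0 ∨ F)
  step 3: ¬T ∧ ¬(x0 ∨ F)
  step 4: F ∧ ¬(x0 ∨ F)
  step 5: F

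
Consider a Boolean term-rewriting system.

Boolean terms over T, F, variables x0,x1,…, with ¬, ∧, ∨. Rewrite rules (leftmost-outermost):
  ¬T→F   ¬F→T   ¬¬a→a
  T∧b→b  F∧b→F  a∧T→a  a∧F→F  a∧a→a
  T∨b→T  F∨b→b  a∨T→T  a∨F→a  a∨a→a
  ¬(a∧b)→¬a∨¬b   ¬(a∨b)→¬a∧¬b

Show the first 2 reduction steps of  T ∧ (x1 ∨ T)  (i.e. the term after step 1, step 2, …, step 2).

  start: T ∧ (x1 ∨ T)
  step 1: x1 ∨ T
  step 2: T

Answer: after 2 steps: T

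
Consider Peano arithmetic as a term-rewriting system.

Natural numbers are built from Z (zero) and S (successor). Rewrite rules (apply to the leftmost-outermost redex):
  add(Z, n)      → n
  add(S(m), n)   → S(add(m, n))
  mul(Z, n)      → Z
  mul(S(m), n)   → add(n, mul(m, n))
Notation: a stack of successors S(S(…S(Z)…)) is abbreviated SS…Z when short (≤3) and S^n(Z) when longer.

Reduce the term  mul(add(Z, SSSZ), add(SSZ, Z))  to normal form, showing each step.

Answer: normal form = S^6(Z)  (in 23 steps)

Working:
  start: mul(add(Z, SSSZ), add(SSZ, Z))
  step 1: mul(SSSZ, add(SSZ, Z))
  step 2: add(add(SSZ, Z), mul(SSZ, add(SSZ, Z)))
  step 3: add(S(add(SZ, Z)), mul(SSZ, add(SSZ, Z)))
  step 4: S(add(add(SZ, Z), mul(SSZ, add(SSZ, Z))))
  step 5: S(add(S(add(Z, Z)), mul(SSZ, add(SSZ, Z))))
  step 6: S(S(add(add(Z, Z), mul(SSZ, add(SSZ, Z)))))
  step 7: S(S(add(Z, mul(SSZ, add(SSZ, Z)))))
  step 8: S(S(mul(SSZ, add(SSZ, Z))))
  step 9: S(S(add(add(SSZ, Z), mul(SZ, add(SSZ, Z)))))
  step 10: S(S(add(S(add(SZ, Z)), mul(SZ, add(SSZ, Z)))))
  step 11: S(S(S(add(add(SZ, Z), mul(SZ, add(SSZ, Z))))))
  step 12: S(S(S(add(S(add(Z, Z)), mul(SZ, add(SSZ, Z))))))
  step 13: S(S(S(S(add(add(Z, Z), mul(SZ, add(SSZ, Z)))))))
  step 14: S(S(S(S(add(Z, mul(SZ, add(SSZ, Z)))))))
  step 15: S(S(S(S(mul(SZ, add(SSZ, Z))))))
  step 16: S(S(S(S(add(add(SSZ, Z), mul(Z, add(SSZ, Z)))))))
  step 17: S(S(S(S(add(S(add(SZ, Z)), mul(Z, add(SSZ, Z)))))))
  step 18: S(S(S(S(S(add(add(SZ, Z), mul(Z, add(SSZ, Z))))))))
  step 19: S(S(S(S(S(add(S(add(Z, Z)), mul(Z, add(SSZ, Z))))))))
  step 20: S(S(S(S(S(S(add(add(Z, Z), mul(Z, add(SSZ, Z)))))))))
  step 21: S(S(S(S(S(S(add(Z, mul(Z, add(SSZ, Z)))))))))
  step 22: S(S(S(S(S(S(mul(Z, add(SSZ, Z))))))))
  step 23: S^6(Z)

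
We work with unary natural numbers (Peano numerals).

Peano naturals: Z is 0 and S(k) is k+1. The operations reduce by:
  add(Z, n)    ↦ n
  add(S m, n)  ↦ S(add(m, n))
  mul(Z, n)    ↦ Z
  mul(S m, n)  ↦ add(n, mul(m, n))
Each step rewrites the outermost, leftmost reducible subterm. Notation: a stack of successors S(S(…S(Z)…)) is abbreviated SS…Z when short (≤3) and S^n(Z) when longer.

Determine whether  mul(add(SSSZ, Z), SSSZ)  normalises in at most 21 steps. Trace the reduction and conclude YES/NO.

Answer: YES — reaches normal form S^9(Z) in 20 ≤ 21 steps

Working:
  start: mul(add(SSSZ, Z), SSSZ)
  step 1: mul(S(add(SSZ, Z)), SSSZ)
  step 2: add(SSSZ, mul(add(SSZ, Z), SSSZ))
  step 3: S(add(SSZ, mul(add(SSZ, Z), SSSZ)))
  step 4: S(S(add(SZ, mul(add(SSZ, Z), SSSZ))))
  step 5: S(S(S(add(Z, mul(add(SSZ, Z), SSSZ)))))
  step 6: S(S(S(mul(add(SSZ, Z), SSSZ))))
  step 7: S(S(S(mul(S(add(SZ, Z)), SSSZ))))
  step 8: S(S(S(add(SSSZ, mul(add(SZ, Z), SSSZ)))))
  step 9: S(S(S(S(add(SSZ, mul(add(SZ, Z), SSSZ))))))
  step 10: S(S(S(S(S(add(SZ, mul(add(SZ, Z), SSSZ)))))))
  step 11: S(S(S(S(S(S(add(Z, mul(add(SZ, Z), SSSZ))))))))
  step 12: S(S(S(S(S(S(mul(add(SZ, Z), SSSZ)))))))
  step 13: S(S(S(S(S(S(mul(S(add(Z, Z)), SSSZ)))))))
  step 14: S(S(S(S(S(S(add(SSSZ, mul(add(Z, Z), SSSZ))))))))
  step 15: S(S(S(S(S(S(S(add(SSZ, mul(add(Z, Z), SSSZ)))))))))
  step 16: S(S(S(S(S(S(S(S(add(SZ, mul(add(Z, Z), SSSZ))))))))))
  step 17: S(S(S(S(S(S(S(S(S(add(Z, mul(add(Z, Z), SSSZ)))))))))))
  step 18: S(S(S(S(S(S(S(S(S(mul(add(Z, Z), SSSZ))))))))))
  step 19: S(S(S(S(S(S(S(S(S(mul(Z, SSSZ))))))))))
  step 20: S^9(Z)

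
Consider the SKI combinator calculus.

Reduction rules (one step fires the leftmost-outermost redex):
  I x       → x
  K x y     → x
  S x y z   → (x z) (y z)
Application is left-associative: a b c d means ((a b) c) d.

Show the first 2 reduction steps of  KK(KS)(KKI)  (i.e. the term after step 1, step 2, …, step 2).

Answer: after 2 steps: KK

Reduction:
  start: KK(KS)(KKI)
  →1  K(KKI)
  →2  KK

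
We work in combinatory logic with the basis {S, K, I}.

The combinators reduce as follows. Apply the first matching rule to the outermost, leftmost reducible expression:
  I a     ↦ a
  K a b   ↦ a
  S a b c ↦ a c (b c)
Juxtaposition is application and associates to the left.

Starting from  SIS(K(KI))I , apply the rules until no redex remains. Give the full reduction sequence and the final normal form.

  start: SIS(K(KI))I
  [1] I(K(KI))(S(K(KI)))I
  [2] K(KI)(S(K(KI)))I
  [3] KII
  [4] I

Answer: normal form = I  (in 4 steps)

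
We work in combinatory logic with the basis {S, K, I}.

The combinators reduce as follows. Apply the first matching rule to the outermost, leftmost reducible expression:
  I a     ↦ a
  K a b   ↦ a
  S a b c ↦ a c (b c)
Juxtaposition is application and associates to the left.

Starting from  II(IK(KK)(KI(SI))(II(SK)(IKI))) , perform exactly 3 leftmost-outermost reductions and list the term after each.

  start: II(IK(KK)(KI(SI))(II(SK)(IKI)))
  step 1: I(IK(KK)(KI(SI))(II(SK)(IKI)))
  step 2: IK(KK)(KI(SI))(II(SK)(IKI))
  step 3: K(KK)(KI(SI))(II(SK)(IKI))

Answer: after 3 steps: K(KK)(KI(SI))(II(SK)(IKI))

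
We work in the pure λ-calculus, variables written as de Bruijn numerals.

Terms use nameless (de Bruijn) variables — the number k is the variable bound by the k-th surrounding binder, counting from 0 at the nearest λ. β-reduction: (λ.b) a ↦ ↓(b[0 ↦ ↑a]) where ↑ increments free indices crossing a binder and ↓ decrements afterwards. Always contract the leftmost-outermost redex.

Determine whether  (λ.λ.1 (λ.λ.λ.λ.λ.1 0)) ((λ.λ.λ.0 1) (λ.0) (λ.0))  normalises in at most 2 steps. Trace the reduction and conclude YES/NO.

Answer: NO — after 2 steps the term is λ.(λ.λ.0 1) (λ.0) (λ.λ.λ.λ.λ.1 0), not yet normal

Reduction:
  start: (λ.λ.1 (λ.λ.λ.λ.λ.1 0)) ((λ.λ.λ.0 1) (λ.0) (λ.0))
  step 1: λ.(λ.λ.λ.0 1) (λ.0) (λ.0) (λ.λ.λ.λ.λ.1 0)
  step 2: λ.(λ.λ.0 1) (λ.0) (λ.λ.λ.λ.λ.1 0)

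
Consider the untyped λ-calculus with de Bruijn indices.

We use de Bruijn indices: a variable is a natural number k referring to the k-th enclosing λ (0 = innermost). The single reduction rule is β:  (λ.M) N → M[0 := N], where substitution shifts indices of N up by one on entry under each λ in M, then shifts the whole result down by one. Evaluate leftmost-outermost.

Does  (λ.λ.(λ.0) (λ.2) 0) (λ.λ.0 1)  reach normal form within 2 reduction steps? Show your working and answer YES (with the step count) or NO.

  start: (λ.λ.(λ.0) (λ.2) 0) (λ.λ.0 1)
  →1  λ.(λ.0) (λ.λ.λ.0 1) 0
  →2  λ.(λ.λ.λ.0 1) 0

Answer: NO — after 2 steps the term is λ.(λ.λ.λ.0 1) 0, not yet normal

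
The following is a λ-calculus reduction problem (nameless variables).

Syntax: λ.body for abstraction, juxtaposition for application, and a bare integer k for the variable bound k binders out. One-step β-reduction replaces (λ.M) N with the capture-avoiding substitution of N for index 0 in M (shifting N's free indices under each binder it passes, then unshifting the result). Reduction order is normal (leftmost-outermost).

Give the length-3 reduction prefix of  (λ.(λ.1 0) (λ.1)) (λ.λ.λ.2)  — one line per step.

  start: (λ.(λ.1 0) (λ.1)) (λ.λ.λ.2)
  step 1: (λ.(λ.λ.λ.2) 0) (λ.λ.λ.λ.2)
  step 2: (λ.λ.λ.2) (λ.λ.λ.λ.2)
  step 3: λ.λ.λ.λ.λ.λ.2

Answer: after 3 steps: λ.λ.λ.λ.λ.λ.2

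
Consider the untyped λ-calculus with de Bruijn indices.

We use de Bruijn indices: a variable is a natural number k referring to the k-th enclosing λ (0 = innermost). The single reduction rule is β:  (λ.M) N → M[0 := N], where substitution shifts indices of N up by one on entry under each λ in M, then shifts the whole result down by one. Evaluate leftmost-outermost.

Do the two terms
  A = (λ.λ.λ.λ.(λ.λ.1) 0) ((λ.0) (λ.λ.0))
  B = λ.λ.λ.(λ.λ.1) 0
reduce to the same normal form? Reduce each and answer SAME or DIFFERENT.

Term A:
  start: (λ.λ.λ.λ.(λ.λ.1) 0) ((λ.0) (λ.λ.0))
  [1] λ.λ.λ.(λ.λ.1) 0
  [2] λ.λ.λ.λ.1

Term B:
  start: λ.λ.λ.(λ.λ.1) 0
  [1] λ.λ.λ.λ.1

Answer: SAME — A ⇓ λ.λ.λ.λ.1, B ⇓ λ.λ.λ.λ.1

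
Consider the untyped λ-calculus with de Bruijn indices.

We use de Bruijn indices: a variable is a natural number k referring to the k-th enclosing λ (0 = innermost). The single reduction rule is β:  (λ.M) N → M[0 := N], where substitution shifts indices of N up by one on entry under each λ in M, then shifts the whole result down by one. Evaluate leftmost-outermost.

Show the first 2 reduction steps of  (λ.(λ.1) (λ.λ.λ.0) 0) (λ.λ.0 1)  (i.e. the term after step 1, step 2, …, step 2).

Answer: after 2 steps: (λ.λ.0 1) (λ.λ.0 1)

Working:
  start: (λ.(λ.1) (λ.λ.λ.0) 0) (λ.λ.0 1)
  →1  (λ.λ.λ.0 1) (λ.λ.λ.0) (λ.λ.0 1)
  →2  (λ.λ.0 1) (λ.λ.0 1)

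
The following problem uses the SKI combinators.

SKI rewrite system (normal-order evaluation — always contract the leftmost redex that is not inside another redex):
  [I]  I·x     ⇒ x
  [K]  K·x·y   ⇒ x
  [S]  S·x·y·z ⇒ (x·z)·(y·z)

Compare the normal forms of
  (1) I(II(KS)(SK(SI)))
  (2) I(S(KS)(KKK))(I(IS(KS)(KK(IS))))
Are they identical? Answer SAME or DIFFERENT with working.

Answer: DIFFERENT — A ⇓ S, B ⇓ S(K(S(KS)K))

Reduction:
Term A:
  start: I(II(KS)(SK(SI)))
  →1  II(KS)(SK(SI))
  →2  I(KS)(SK(SI))
  →3  KS(SK(SI))
  →4  S

Term B:
  start: I(S(KS)(KKK))(I(IS(KS)(KK(IS))))
  →1  S(KS)(KKK)(I(IS(KS)(KK(IS))))
  →2  KS(I(IS(KS)(KK(IS))))(KKK(I(IS(KS)(KK(IS)))))
  →3  S(KKK(I(IS(KS)(KK(IS)))))
  →4  S(K(I(IS(KS)(KK(IS)))))
  →5  S(K(IS(KS)(KK(IS))))
  →6  S(K(S(KS)(KK(IS))))
  →7  S(K(S(KS)K))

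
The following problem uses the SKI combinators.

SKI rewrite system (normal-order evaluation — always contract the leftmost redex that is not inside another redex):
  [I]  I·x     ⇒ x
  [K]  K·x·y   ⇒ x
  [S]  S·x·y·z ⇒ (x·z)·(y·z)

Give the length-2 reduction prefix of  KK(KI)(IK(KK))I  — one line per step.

  start: KK(KI)(IK(KK))I
  →1  K(IK(KK))I
  →2  IK(KK)

Answer: after 2 steps: IK(KK)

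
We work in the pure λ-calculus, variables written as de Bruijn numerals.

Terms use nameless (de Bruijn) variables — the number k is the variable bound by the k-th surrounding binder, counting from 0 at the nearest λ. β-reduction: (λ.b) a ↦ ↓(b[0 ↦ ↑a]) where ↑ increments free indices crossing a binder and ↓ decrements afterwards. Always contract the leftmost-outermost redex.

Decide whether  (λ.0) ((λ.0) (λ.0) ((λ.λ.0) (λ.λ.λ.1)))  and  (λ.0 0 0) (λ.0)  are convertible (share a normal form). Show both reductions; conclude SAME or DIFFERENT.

Term A:
  start: (λ.0) ((λ.0) (λ.0) ((λ.λ.0) (λ.λ.λ.1)))
  →1  (λ.0) (λ.0) ((λ.λ.0) (λ.λ.λ.1))
  →2  (λ.0) ((λ.λ.0) (λ.λ.λ.1))
  →3  (λ.λ.0) (λ.λ.λ.1)
  →4  λ.0

Term B:
  start: (λ.0 0 0) (λ.0)
  →1  (λ.0) (λ.0) (λ.0)
  →2  (λ.0) (λ.0)
  →3  λ.0

Answer: SAME — A ⇓ λ.0, B ⇓ λ.0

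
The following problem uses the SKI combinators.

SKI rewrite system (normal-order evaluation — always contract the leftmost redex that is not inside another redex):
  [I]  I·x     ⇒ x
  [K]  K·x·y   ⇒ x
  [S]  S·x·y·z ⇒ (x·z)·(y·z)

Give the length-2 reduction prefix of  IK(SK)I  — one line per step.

  start: IK(SK)I
  step 1: K(SK)I
  step 2: SK

Answer: after 2 steps: SK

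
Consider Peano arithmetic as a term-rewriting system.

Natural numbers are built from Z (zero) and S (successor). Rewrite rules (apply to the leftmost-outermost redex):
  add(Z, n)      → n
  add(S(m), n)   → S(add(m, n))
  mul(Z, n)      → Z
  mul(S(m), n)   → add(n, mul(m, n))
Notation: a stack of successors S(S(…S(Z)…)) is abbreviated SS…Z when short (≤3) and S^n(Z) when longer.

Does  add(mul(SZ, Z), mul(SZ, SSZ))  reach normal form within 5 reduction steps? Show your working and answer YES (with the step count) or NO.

  start: add(mul(SZ, Z), mul(SZ, SSZ))
  →1  add(add(Z, mul(Z, Z)), mul(SZ, SSZ))
  →2  add(mul(Z, Z), mul(SZ, SSZ))
  →3  add(Z, mul(SZ, SSZ))
  →4  mul(SZ, SSZ)
  →5  add(SSZ, mul(Z, SSZ))

Answer: NO — after 5 steps the term is add(SSZ, mul(Z, SSZ)), not yet normal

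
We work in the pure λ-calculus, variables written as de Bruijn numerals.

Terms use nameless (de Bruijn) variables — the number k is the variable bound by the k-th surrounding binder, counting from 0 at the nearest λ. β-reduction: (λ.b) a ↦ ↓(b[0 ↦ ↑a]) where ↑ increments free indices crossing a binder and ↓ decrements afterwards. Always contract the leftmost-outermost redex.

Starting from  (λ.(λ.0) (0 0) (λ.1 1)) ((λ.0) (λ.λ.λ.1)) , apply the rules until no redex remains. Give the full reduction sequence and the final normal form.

Answer: normal form = λ.λ.λ.λ.1  (in 7 steps)

Working:
  start: (λ.(λ.0) (0 0) (λ.1 1)) ((λ.0) (λ.λ.λ.1))
  →1  (λ.0) ((λ.0) (λ.λ.λ.1) ((λ.0) (λ.λ.λ.1))) (λ.(λ.0) (λ.λ.λ.1) ((λ.0) (λ.λ.λ.1)))
  →2  (λ.0) (λ.λ.λ.1) ((λ.0) (λ.λ.λ.1)) (λ.(λ.0) (λ.λ.λ.1) ((λ.0) (λ.λ.λ.1)))
  →3  (λ.λ.λ.1) ((λ.0) (λ.λ.λ.1)) (λ.(λ.0) (λ.λ.λ.1) ((λ.0) (λ.λ.λ.1)))
  →4  (λ.λ.1) (λ.(λ.0) (λ.λ.λ.1) ((λ.0) (λ.λ.λ.1)))
  →5  λ.λ.(λ.0) (λ.λ.λ.1) ((λ.0) (λ.λ.λ.1))
  →6  λ.λ.(λ.λ.λ.1) ((λ.0) (λ.λ.λ.1))
  →7  λ.λ.λ.λ.1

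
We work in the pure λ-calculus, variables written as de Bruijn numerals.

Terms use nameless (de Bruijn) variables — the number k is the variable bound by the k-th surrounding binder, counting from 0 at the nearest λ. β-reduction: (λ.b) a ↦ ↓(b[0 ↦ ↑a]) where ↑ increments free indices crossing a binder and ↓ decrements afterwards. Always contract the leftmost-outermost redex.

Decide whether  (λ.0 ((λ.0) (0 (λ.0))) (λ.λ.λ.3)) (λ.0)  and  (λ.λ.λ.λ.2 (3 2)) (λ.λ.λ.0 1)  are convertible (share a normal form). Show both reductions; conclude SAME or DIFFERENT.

Answer: DIFFERENT — A ⇓ λ.λ.λ.λ.0, B ⇓ λ.λ.λ.2 (λ.λ.0 1)

Reduction:
Term A:
  start: (λ.0 ((λ.0) (0 (λ.0))) (λ.λ.λ.3)) (λ.0)
  →1  (λ.0) ((λ.0) ((λ.0) (λ.0))) (λ.λ.λ.λ.0)
  →2  (λ.0) ((λ.0) (λ.0)) (λ.λ.λ.λ.0)
  →3  (λ.0) (λ.0) (λ.λ.λ.λ.0)
  →4  (λ.0) (λ.λ.λ.λ.0)
  →5  λ.λ.λ.λ.0

Term B:
  start: (λ.λ.λ.λ.2 (3 2)) (λ.λ.λ.0 1)
  →1  λ.λ.λ.2 ((λ.λ.λ.0 1) 2)
  →2  λ.λ.λ.2 (λ.λ.0 1)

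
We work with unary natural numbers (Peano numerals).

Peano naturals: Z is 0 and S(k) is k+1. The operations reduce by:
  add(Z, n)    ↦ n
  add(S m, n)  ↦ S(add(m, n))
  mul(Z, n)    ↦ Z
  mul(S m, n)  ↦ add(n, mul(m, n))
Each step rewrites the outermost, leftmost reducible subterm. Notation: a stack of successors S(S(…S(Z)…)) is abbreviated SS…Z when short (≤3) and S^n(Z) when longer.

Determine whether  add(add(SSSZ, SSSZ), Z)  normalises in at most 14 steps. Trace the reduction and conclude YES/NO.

  start: add(add(SSSZ, SSSZ), Z)
  step 1: add(S(add(SSZ, SSSZ)), Z)
  step 2: S(add(add(SSZ, SSSZ), Z))
  step 3: S(add(S(add(SZ, SSSZ)), Z))
  step 4: S(S(add(add(SZ, SSSZ), Z)))
  step 5: S(S(add(S(add(Z, SSSZ)), Z)))
  step 6: S(S(S(add(add(Z, SSSZ), Z))))
  step 7: S(S(S(add(SSSZ, Z))))
  step 8: S(S(S(S(add(SSZ, Z)))))
  step 9: S(S(S(S(S(add(SZ, Z))))))
  step 10: S(S(S(S(S(S(add(Z, Z)))))))
  step 11: S^6(Z)

Answer: YES — reaches normal form S^6(Z) in 11 ≤ 14 steps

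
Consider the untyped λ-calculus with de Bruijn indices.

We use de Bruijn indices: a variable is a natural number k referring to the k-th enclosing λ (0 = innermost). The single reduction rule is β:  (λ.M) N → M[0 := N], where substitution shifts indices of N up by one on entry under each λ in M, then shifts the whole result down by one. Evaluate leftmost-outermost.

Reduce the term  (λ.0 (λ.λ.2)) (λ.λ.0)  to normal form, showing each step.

  start: (λ.0 (λ.λ.2)) (λ.λ.0)
  →1  (λ.λ.0) (λ.λ.λ.λ.0)
  →2  λ.0

Answer: normal form = λ.0  (in 2 steps)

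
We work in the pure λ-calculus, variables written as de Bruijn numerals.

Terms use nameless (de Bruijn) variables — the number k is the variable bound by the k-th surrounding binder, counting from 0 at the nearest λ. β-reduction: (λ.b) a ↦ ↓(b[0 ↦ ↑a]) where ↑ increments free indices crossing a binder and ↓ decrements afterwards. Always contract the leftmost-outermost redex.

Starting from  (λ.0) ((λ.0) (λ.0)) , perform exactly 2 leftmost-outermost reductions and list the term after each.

Answer: after 2 steps: λ.0

Derivation:
  start: (λ.0) ((λ.0) (λ.0))
  →1  (λ.0) (λ.0)
  →2  λ.0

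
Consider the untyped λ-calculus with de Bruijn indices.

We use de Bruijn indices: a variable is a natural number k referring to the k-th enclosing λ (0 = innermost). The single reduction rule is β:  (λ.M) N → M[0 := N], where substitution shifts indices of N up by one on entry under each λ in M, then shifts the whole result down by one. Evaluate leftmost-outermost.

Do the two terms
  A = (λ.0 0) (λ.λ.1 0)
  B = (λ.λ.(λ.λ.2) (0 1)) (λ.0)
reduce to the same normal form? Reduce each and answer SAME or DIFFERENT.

Answer: DIFFERENT — A ⇓ λ.λ.1 0, B ⇓ λ.λ.1

Derivation:
Term A:
  start: (λ.0 0) (λ.λ.1 0)
  →1  (λ.λ.1 0) (λ.λ.1 0)
  →2  λ.(λ.λ.1 0) 0
  →3  λ.λ.1 0

Term B:
  start: (λ.λ.(λ.λ.2) (0 1)) (λ.0)
  →1  λ.(λ.λ.2) (0 (λ.0))
  →2  λ.λ.1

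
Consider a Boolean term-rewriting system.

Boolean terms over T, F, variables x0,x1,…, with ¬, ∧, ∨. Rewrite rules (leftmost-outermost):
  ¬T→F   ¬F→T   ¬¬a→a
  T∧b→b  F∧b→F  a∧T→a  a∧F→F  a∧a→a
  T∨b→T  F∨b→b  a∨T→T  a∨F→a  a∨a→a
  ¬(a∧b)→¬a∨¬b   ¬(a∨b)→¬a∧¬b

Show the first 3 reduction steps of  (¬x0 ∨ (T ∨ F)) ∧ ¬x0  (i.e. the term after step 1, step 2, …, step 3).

  start: (¬x0 ∨ (T ∨ F)) ∧ ¬x0
  [1] (¬x0 ∨ T) ∧ ¬x0
  [2] T ∧ ¬x0
  [3] ¬x0

Answer: after 3 steps: ¬x0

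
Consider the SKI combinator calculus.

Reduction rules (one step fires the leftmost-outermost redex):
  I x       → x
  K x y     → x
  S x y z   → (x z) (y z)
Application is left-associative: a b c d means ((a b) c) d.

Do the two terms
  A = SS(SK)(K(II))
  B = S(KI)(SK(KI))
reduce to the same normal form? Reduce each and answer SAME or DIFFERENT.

Answer: SAME — A ⇓ S(KI)(SK(KI)), B ⇓ S(KI)(SK(KI))

Working:
Term A:
  start: SS(SK)(K(II))
  →1  S(K(II))(SK(K(II)))
  →2  S(KI)(SK(K(II)))
  →3  S(KI)(SK(KI))

Term B:
  start: S(KI)(SK(KI))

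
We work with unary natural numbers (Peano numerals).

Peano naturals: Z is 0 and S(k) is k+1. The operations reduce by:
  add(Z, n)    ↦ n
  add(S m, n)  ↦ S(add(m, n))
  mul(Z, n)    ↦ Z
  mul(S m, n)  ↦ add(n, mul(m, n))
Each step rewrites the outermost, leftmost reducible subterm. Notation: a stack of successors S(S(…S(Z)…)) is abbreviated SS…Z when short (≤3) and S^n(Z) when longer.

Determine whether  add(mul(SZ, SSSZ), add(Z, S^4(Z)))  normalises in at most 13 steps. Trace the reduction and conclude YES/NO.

  start: add(mul(SZ, SSSZ), add(Z, S^4(Z)))
  [1] add(add(SSSZ, mul(Z, SSSZ)), add(Z, S^4(Z)))
  [2] add(S(add(SSZ, mul(Z, SSSZ))), add(Z, S^4(Z)))
  [3] S(add(add(SSZ, mul(Z, SSSZ)), add(Z, S^4(Z))))
  [4] S(add(S(add(SZ, mul(Z, SSSZ))), add(Z, S^4(Z))))
  [5] S(S(add(add(SZ, mul(Z, SSSZ)), add(Z, S^4(Z)))))
  [6] S(S(add(S(add(Z, mul(Z, SSSZ))), add(Z, S^4(Z)))))
  [7] S(S(S(add(add(Z, mul(Z, SSSZ)), add(Z, S^4(Z))))))
  [8] S(S(S(add(mul(Z, SSSZ), add(Z, S^4(Z))))))
  [9] S(S(S(add(Z, add(Z, S^4(Z))))))
  [10] S(S(S(add(Z, S^4(Z)))))
  [11] S^7(Z)

Answer: YES — reaches normal form S^7(Z) in 11 ≤ 13 steps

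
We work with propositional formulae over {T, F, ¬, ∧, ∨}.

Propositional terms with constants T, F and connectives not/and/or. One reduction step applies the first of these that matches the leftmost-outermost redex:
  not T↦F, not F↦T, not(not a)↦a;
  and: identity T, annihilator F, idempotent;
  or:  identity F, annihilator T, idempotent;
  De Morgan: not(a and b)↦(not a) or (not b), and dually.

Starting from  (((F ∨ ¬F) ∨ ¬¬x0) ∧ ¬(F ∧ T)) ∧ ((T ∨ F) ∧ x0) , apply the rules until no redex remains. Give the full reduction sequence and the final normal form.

Answer: normal form = x0  (in 10 steps)

Reduction:
  start: (((F ∨ ¬F) ∨ ¬¬x0) ∧ ¬(F ∧ T)) ∧ ((T ∨ F) ∧ x0)
  [1] ((¬F ∨ ¬¬x0) ∧ ¬(F ∧ T)) ∧ ((T ∨ F) ∧ x0)
  [2] ((T ∨ ¬¬x0) ∧ ¬(F ∧ T)) ∧ ((T ∨ F) ∧ x0)
  [3] (T ∧ ¬(F ∧ T)) ∧ ((T ∨ F) ∧ x0)
  [4] ¬(F ∧ T) ∧ ((T ∨ F) ∧ x0)
  [5] (¬F ∨ ¬T) ∧ ((T ∨ F) ∧ x0)
  [6] (T ∨ ¬T) ∧ ((T ∨ F) ∧ x0)
  [7] T ∧ ((T ∨ F) ∧ x0)
  [8] (T ∨ F) ∧ x0
  [9] T ∧ x0
  [10] x0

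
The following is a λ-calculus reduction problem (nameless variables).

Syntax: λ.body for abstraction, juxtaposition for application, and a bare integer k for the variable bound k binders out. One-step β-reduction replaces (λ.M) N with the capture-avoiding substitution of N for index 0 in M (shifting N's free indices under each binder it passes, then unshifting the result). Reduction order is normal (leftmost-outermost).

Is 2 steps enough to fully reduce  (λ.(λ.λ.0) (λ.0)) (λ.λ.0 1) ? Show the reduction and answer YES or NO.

Answer: YES — reaches normal form λ.0 in 2 ≤ 2 steps

Reduction:
  start: (λ.(λ.λ.0) (λ.0)) (λ.λ.0 1)
  →1  (λ.λ.0) (λ.0)
  →2  λ.0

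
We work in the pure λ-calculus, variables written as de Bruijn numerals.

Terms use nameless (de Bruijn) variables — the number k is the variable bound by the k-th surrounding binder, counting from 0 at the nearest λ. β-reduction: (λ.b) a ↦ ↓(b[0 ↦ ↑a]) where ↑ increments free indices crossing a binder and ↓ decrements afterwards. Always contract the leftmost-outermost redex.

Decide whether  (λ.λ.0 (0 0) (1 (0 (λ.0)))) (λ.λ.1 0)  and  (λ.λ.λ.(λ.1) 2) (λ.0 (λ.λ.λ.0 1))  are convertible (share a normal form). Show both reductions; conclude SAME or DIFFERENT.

Term A:
  start: (λ.λ.0 (0 0) (1 (0 (λ.0)))) (λ.λ.1 0)
  step 1: λ.0 (0 0) ((λ.λ.1 0) (0 (λ.0)))
  step 2: λ.0 (0 0) (λ.1 (λ.0) 0)

Term B:
  start: (λ.λ.λ.(λ.1) 2) (λ.0 (λ.λ.λ.0 1))
  step 1: λ.λ.(λ.1) (λ.0 (λ.λ.λ.0 1))
  step 2: λ.λ.0

Answer: DIFFERENT — A ⇓ λ.0 (0 0) (λ.1 (λ.0) 0), B ⇓ λ.λ.0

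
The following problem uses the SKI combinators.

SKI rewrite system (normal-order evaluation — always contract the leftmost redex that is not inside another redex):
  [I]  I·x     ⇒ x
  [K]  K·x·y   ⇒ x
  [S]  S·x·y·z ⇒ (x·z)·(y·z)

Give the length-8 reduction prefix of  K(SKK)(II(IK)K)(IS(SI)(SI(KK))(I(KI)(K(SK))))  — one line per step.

  start: K(SKK)(II(IK)K)(IS(SI)(SI(KK))(I(KI)(K(SK))))
  →1  SKK(IS(SI)(SI(KK))(I(KI)(K(SK))))
  →2  K(IS(SI)(SI(KK))(I(KI)(K(SK))))(K(IS(SI)(SI(KK))(I(KI)(K(SK)))))
  →3  IS(SI)(SI(KK))(I(KI)(K(SK)))
  →4  S(SI)(SI(KK))(I(KI)(K(SK)))
  →5  SI(I(KI)(K(SK)))(SI(KK)(I(KI)(K(SK))))
  →6  I(SI(KK)(I(KI)(K(SK))))(I(KI)(K(SK))(SI(KK)(I(KI)(K(SK)))))
  →7  SI(KK)(I(KI)(K(SK)))(I(KI)(K(SK))(SI(KK)(I(KI)(K(SK)))))
  →8  I(I(KI)(K(SK)))(KK(I(KI)(K(SK))))(I(KI)(K(SK))(SI(KK)(I(KI)(K(SK)))))

Answer: after 8 steps: I(I(KI)(K(SK)))(KK(I(KI)(K(SK))))(I(KI)(K(SK))(SI(KK)(I(KI)(K(SK)))))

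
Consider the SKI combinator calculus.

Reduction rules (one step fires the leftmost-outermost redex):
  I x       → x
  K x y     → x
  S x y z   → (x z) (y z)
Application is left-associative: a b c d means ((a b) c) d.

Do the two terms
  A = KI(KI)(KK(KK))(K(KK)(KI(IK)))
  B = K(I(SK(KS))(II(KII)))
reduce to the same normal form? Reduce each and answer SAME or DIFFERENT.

Term A:
  start: KI(KI)(KK(KK))(K(KK)(KI(IK)))
  step 1: I(KK(KK))(K(KK)(KI(IK)))
  step 2: KK(KK)(K(KK)(KI(IK)))
  step 3: K(K(KK)(KI(IK)))
  step 4: K(KK)

Term B:
  start: K(I(SK(KS))(II(KII)))
  step 1: K(SK(KS)(II(KII)))
  step 2: K(K(II(KII))(KS(II(KII))))
  step 3: K(II(KII))
  step 4: K(I(KII))
  step 5: K(KII)
  step 6: KI

Answer: DIFFERENT — A ⇓ K(KK), B ⇓ KI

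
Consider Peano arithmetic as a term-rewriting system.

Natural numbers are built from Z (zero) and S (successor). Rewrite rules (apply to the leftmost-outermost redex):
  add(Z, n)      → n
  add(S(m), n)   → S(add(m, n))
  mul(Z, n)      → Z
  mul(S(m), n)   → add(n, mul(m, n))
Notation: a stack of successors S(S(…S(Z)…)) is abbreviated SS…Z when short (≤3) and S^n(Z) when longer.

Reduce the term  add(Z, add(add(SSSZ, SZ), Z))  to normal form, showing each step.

Answer: normal form = S^4(Z)  (in 10 steps)

Reduction:
  start: add(Z, add(add(SSSZ, SZ), Z))
  [1] add(add(SSSZ, SZ), Z)
  [2] add(S(add(SSZ, SZ)), Z)
  [3] S(add(add(SSZ, SZ), Z))
  [4] S(add(S(add(SZ, SZ)), Z))
  [5] S(S(add(add(SZ, SZ), Z)))
  [6] S(S(add(S(add(Z, SZ)), Z)))
  [7] S(S(S(add(add(Z, SZ), Z))))
  [8] S(S(S(add(SZ, Z))))
  [9] S(S(S(S(add(Z, Z)))))
  [10] S^4(Z)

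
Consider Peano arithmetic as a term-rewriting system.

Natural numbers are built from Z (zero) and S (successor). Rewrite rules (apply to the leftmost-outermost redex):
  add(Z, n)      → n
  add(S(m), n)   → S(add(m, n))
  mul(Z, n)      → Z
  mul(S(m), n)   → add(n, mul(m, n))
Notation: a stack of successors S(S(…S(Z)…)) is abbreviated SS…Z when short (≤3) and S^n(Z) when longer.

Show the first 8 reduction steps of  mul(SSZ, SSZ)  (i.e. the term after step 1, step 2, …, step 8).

Answer: after 8 steps: S(S(S(S(mul(Z, SSZ)))))

Working:
  start: mul(SSZ, SSZ)
  →1  add(SSZ, mul(SZ, SSZ))
  →2  S(add(SZ, mul(SZ, SSZ)))
  →3  S(S(add(Z, mul(SZ, SSZ))))
  →4  S(S(mul(SZ, SSZ)))
  →5  S(S(add(SSZ, mul(Z, SSZ))))
  →6  S(S(S(add(SZ, mul(Z, SSZ)))))
  →7  S(S(S(S(add(Z, mul(Z, SSZ))))))
  →8  S(S(S(S(mul(Z, SSZ)))))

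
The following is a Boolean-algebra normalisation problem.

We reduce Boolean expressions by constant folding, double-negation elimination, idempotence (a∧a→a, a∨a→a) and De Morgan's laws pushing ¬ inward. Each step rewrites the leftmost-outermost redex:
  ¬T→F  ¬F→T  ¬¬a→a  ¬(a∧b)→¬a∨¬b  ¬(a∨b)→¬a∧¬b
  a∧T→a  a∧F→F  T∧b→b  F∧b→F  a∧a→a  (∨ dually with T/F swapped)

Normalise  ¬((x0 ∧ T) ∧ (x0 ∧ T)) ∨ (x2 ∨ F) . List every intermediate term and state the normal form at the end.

Answer: normal form = ¬x0 ∨ x2  (in 6 steps)

Working:
  start: ¬((x0 ∧ T) ∧ (x0 ∧ T)) ∨ (x2 ∨ F)
  step 1: (¬(x0 ∧ T) ∨ ¬(x0 ∧ T)) ∨ (x2 ∨ F)
  step 2: ¬(x0 ∧ T) ∨ (x2 ∨ F)
  step 3: (¬x0 ∨ ¬T) ∨ (x2 ∨ F)
  step 4: (¬x0 ∨ F) ∨ (x2 ∨ F)
  step 5: ¬x0 ∨ (x2 ∨ F)
  step 6: ¬x0 ∨ x2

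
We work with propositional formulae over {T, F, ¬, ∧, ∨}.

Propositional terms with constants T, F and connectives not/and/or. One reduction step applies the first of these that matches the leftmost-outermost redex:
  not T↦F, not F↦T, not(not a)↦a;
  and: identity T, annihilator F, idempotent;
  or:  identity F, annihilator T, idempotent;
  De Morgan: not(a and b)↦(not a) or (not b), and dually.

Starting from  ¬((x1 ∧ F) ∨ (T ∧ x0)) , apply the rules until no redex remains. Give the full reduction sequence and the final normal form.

Answer: normal form = ¬x0  (in 8 steps)

Derivation:
  start: ¬((x1 ∧ F) ∨ (T ∧ x0))
  →1  ¬(x1 ∧ F) ∧ ¬(T ∧ x0)
  →2  (¬x1 ∨ ¬F) ∧ ¬(T ∧ x0)
  →3  (¬x1 ∨ T) ∧ ¬(T ∧ x0)
  →4  T ∧ ¬(T ∧ x0)
  →5  ¬(T ∧ x0)
  →6  ¬T ∨ ¬x0
  →7  F ∨ ¬x0
  →8  ¬x0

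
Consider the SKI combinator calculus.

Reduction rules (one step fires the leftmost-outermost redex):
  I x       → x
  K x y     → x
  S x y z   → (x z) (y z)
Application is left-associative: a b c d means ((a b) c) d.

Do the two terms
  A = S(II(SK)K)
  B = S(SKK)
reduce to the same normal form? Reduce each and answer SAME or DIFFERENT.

Answer: SAME — A ⇓ S(SKK), B ⇓ S(SKK)

Reduction:
Term A:
  start: S(II(SK)K)
  step 1: S(I(SK)K)
  step 2: S(SKK)

Term B:
  start: S(SKK)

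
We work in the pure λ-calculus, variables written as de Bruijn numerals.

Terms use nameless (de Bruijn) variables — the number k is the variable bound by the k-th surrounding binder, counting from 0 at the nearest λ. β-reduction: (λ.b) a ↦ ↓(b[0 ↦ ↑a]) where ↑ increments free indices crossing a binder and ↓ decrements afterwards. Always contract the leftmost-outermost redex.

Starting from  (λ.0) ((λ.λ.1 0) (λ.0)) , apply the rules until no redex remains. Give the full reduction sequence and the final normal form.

Answer: normal form = λ.0  (in 3 steps)

Working:
  start: (λ.0) ((λ.λ.1 0) (λ.0))
  →1  (λ.λ.1 0) (λ.0)
  →2  λ.(λ.0) 0
  →3  λ.0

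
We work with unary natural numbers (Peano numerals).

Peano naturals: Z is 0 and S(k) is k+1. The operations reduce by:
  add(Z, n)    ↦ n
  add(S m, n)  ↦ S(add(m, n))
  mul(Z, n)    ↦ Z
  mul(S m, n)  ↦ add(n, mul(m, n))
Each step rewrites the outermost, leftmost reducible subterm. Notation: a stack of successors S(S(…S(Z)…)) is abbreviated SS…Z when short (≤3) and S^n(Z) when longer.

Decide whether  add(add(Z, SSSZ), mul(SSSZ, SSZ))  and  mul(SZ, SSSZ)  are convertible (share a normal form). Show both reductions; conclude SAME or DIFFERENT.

Answer: DIFFERENT — A ⇓ S^9(Z), B ⇓ SSSZ

Derivation:
Term A:
  start: add(add(Z, SSSZ), mul(SSSZ, SSZ))
  step 1: add(SSSZ, mul(SSSZ, SSZ))
  step 2: S(add(SSZ, mul(SSSZ, SSZ)))
  step 3: S(S(add(SZ, mul(SSSZ, SSZ))))
  step 4: S(S(S(add(Z, mul(SSSZ, SSZ)))))
  step 5: S(S(S(mul(SSSZ, SSZ))))
  step 6: S(S(S(add(SSZ, mul(SSZ, SSZ)))))
  step 7: S(S(S(S(add(SZ, mul(SSZ, SSZ))))))
  step 8: S(S(S(S(S(add(Z, mul(SSZ, SSZ)))))))
  step 9: S(S(S(S(S(mul(SSZ, SSZ))))))
  step 10: S(S(S(S(S(add(SSZ, mul(SZ, SSZ)))))))
  step 11: S(S(S(S(S(S(add(SZ, mul(SZ, SSZ))))))))
  step 12: S(S(S(S(S(S(S(add(Z, mul(SZ, SSZ)))))))))
  step 13: S(S(S(S(S(S(S(mul(SZ, SSZ))))))))
  step 14: S(S(S(S(S(S(S(add(SSZ, mul(Z, SSZ)))))))))
  step 15: S(S(S(S(S(S(S(S(add(SZ, mul(Z, SSZ))))))))))
  step 16: S(S(S(S(S(S(S(S(S(add(Z, mul(Z, SSZ)))))))))))
  step 17: S(S(S(S(S(S(S(S(S(mul(Z, SSZ))))))))))
  step 18: S^9(Z)

Term B:
  start: mul(SZ, SSSZ)
  step 1: add(SSSZ, mul(Z, SSSZ))
  step 2: S(add(SSZ, mul(Z, SSSZ)))
  step 3: S(S(add(SZ, mul(Z, SSSZ))))
  step 4: S(S(S(add(Z, mul(Z, SSSZ)))))
  step 5: S(S(S(mul(Z, SSSZ))))
  step 6: SSSZ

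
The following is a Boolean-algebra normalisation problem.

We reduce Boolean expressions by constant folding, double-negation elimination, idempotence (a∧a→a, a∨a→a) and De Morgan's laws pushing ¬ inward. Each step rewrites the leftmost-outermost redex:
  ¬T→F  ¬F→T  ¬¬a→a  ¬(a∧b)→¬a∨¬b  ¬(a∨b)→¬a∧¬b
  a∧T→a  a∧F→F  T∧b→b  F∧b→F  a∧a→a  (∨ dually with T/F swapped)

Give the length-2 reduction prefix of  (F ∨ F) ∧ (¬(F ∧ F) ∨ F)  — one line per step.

Answer: after 2 steps: F

Reduction:
  start: (F ∨ F) ∧ (¬(F ∧ F) ∨ F)
  →1  F ∧ (¬(F ∧ F) ∨ F)
  →2  F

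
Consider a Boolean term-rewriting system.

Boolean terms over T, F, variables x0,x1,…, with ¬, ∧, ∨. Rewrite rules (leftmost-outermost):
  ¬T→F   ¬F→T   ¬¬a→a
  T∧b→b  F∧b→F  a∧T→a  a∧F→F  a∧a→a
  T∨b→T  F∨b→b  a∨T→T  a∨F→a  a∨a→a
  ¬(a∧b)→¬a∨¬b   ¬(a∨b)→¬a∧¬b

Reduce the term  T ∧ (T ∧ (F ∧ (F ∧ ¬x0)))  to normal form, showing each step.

Answer: normal form = F  (in 3 steps)

Reduction:
  start: T ∧ (T ∧ (F ∧ (F ∧ ¬x0)))
  →1  T ∧ (F ∧ (F ∧ ¬x0))
  →2  F ∧ (F ∧ ¬x0)
  →3  F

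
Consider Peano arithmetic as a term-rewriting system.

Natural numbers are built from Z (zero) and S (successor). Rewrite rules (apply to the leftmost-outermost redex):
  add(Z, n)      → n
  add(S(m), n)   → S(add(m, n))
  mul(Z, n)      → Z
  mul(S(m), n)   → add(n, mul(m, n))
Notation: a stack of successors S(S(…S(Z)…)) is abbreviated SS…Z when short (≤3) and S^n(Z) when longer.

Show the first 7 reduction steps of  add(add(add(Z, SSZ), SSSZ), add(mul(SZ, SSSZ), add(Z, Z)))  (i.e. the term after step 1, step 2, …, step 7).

  start: add(add(add(Z, SSZ), SSSZ), add(mul(SZ, SSSZ), add(Z, Z)))
  →1  add(add(SSZ, SSSZ), add(mul(SZ, SSSZ), add(Z, Z)))
  →2  add(S(add(SZ, SSSZ)), add(mul(SZ, SSSZ), add(Z, Z)))
  →3  S(add(add(SZ, SSSZ), add(mul(SZ, SSSZ), add(Z, Z))))
  →4  S(add(S(add(Z, SSSZ)), add(mul(SZ, SSSZ), add(Z, Z))))
  →5  S(S(add(add(Z, SSSZ), add(mul(SZ, SSSZ), add(Z, Z)))))
  →6  S(S(add(SSSZ, add(mul(SZ, SSSZ), add(Z, Z)))))
  →7  S(S(S(add(SSZ, add(mul(SZ, SSSZ), add(Z, Z))))))

Answer: after 7 steps: S(S(S(add(SSZ, add(mul(SZ, SSSZ), add(Z, Z))))))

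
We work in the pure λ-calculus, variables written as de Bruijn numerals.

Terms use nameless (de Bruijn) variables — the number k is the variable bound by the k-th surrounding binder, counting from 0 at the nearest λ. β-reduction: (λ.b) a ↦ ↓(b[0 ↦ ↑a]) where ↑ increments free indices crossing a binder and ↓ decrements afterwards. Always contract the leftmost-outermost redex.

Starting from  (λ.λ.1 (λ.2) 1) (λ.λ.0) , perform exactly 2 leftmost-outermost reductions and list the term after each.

Answer: after 2 steps: λ.(λ.0) (λ.λ.0)

Working:
  start: (λ.λ.1 (λ.2) 1) (λ.λ.0)
  step 1: λ.(λ.λ.0) (λ.λ.λ.0) (λ.λ.0)
  step 2: λ.(λ.0) (λ.λ.0)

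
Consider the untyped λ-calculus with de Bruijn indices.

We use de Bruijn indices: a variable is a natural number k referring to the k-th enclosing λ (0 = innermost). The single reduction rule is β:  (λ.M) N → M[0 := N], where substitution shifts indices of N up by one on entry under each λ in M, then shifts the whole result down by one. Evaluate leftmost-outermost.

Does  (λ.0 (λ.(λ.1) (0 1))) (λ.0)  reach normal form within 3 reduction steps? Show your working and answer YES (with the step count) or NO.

  start: (λ.0 (λ.(λ.1) (0 1))) (λ.0)
  step 1: (λ.0) (λ.(λ.1) (0 (λ.0)))
  step 2: λ.(λ.1) (0 (λ.0))
  step 3: λ.0

Answer: YES — reaches normal form λ.0 in 3 ≤ 3 steps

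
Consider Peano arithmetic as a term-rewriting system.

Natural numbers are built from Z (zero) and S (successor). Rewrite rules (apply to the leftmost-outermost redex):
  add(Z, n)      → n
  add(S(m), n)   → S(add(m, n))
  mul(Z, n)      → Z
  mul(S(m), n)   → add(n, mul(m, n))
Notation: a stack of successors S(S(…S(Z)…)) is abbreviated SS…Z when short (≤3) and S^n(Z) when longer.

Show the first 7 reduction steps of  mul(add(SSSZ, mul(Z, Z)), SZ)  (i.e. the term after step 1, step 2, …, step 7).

Answer: after 7 steps: S(S(add(Z, mul(add(SZ, mul(Z, Z)), SZ))))

Reduction:
  start: mul(add(SSSZ, mul(Z, Z)), SZ)
  [1] mul(S(add(SSZ, mul(Z, Z))), SZ)
  [2] add(SZ, mul(add(SSZ, mul(Z, Z)), SZ))
  [3] S(add(Z, mul(add(SSZ, mul(Z, Z)), SZ)))
  [4] S(mul(add(SSZ, mul(Z, Z)), SZ))
  [5] S(mul(S(add(SZ, mul(Z, Z))), SZ))
  [6] S(add(SZ, mul(add(SZ, mul(Z, Z)), SZ)))
  [7] S(S(add(Z, mul(add(SZ, mul(Z, Z)), SZ))))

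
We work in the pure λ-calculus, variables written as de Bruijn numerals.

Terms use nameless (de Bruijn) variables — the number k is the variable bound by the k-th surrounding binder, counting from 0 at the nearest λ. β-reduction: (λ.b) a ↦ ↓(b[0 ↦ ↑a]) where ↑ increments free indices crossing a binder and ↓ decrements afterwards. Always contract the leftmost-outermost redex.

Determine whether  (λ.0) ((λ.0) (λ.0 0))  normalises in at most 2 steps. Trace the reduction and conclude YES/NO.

Answer: YES — reaches normal form λ.0 0 in 2 ≤ 2 steps

Derivation:
  start: (λ.0) ((λ.0) (λ.0 0))
  step 1: (λ.0) (λ.0 0)
  step 2: λ.0 0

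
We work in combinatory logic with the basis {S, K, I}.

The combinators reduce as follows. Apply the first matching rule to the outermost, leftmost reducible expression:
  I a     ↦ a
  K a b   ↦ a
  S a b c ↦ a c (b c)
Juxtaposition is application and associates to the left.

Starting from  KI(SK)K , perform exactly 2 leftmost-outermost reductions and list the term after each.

Answer: after 2 steps: K

Derivation:
  start: KI(SK)K
  →1  IK
  →2  K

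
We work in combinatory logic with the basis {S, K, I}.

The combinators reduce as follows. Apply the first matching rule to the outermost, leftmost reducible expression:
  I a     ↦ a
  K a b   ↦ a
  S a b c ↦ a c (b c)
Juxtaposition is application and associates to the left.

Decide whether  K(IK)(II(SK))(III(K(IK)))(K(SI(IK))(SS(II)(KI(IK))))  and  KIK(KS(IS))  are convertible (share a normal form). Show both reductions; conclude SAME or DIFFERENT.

Term A:
  start: K(IK)(II(SK))(III(K(IK)))(K(SI(IK))(SS(II)(KI(IK))))
  step 1: IK(III(K(IK)))(K(SI(IK))(SS(II)(KI(IK))))
  step 2: K(III(K(IK)))(K(SI(IK))(SS(II)(KI(IK))))
  step 3: III(K(IK))
  step 4: II(K(IK))
  step 5: I(K(IK))
  step 6: K(IK)
  step 7: KK

Term B:
  start: KIK(KS(IS))
  step 1: I(KS(IS))
  step 2: KS(IS)
  step 3: S

Answer: DIFFERENT — A ⇓ KK, B ⇓ S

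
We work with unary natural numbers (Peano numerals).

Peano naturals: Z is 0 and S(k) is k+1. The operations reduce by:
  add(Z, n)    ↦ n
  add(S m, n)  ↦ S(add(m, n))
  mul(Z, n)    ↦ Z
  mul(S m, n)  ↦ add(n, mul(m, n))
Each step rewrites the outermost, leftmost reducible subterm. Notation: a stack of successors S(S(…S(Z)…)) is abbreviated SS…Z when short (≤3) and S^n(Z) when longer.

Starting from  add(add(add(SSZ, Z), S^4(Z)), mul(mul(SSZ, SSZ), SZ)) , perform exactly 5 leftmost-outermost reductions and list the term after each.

  start: add(add(add(SSZ, Z), S^4(Z)), mul(mul(SSZ, SSZ), SZ))
  step 1: add(add(S(add(SZ, Z)), S^4(Z)), mul(mul(SSZ, SSZ), SZ))
  step 2: add(S(add(add(SZ, Z), S^4(Z))), mul(mul(SSZ, SSZ), SZ))
  step 3: S(add(add(add(SZ, Z), S^4(Z)), mul(mul(SSZ, SSZ), SZ)))
  step 4: S(add(add(S(add(Z, Z)), S^4(Z)), mul(mul(SSZ, SSZ), SZ)))
  step 5: S(add(S(add(add(Z, Z), S^4(Z))), mul(mul(SSZ, SSZ), SZ)))

Answer: after 5 steps: S(add(S(add(add(Z, Z), S^4(Z))), mul(mul(SSZ, SSZ), SZ)))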